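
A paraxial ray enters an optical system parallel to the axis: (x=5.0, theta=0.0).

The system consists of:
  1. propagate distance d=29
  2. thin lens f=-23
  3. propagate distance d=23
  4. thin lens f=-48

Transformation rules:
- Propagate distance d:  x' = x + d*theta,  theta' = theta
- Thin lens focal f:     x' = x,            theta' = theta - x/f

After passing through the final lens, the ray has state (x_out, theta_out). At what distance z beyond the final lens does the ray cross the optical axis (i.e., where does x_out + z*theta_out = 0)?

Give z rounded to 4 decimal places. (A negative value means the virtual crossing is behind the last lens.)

Answer: -23.4894

Derivation:
Initial: x=5.0000 theta=0.0000
After 1 (propagate distance d=29): x=5.0000 theta=0.0000
After 2 (thin lens f=-23): x=5.0000 theta=5/23 (≈0.2174)
After 3 (propagate distance d=23): x=10.0000 theta=5/23 (≈0.2174)
After 4 (thin lens f=-48): x=10.0000 theta=235/552 (≈0.4257)
z_focus = -x_out/theta_out = -(10.0000)/(235/552) = -1104/47 ≈ -23.4894
Rounded to 4 decimal places: z = -23.4894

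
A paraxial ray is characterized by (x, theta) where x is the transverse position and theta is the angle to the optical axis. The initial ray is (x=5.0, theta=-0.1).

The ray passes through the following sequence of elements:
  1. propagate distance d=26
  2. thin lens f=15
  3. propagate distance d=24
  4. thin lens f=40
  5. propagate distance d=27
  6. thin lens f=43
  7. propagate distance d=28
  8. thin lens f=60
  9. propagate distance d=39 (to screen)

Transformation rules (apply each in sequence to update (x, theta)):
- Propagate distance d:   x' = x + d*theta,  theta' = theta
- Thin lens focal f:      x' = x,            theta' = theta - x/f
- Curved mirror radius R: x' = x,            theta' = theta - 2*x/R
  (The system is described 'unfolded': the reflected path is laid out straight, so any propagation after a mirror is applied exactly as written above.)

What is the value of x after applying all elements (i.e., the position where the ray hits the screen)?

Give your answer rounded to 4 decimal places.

Initial: x=5.0000 theta=-0.1000
After 1 (propagate distance d=26): x=2.4000 theta=-0.1000
After 2 (thin lens f=15): x=2.4000 theta=-0.2600
After 3 (propagate distance d=24): x=-3.8400 theta=-0.2600
After 4 (thin lens f=40): x=-3.8400 theta=-0.1640
After 5 (propagate distance d=27): x=-8.2680 theta=-0.1640
After 6 (thin lens f=43): x=-8.2680 theta=152/5375 (≈0.0283)
After 7 (propagate distance d=28): x=-80369/10750 (≈-7.4762) theta=152/5375 (≈0.0283)
After 8 (thin lens f=60): x=-80369/10750 (≈-7.4762) theta=98609/645000 (≈0.1529)
After 9 (propagate distance d=39 (to screen)): x=-325463/215000 (≈-1.5138) theta=98609/645000 (≈0.1529)
Rounded to 4 decimal places: x = -1.5138

Answer: -1.5138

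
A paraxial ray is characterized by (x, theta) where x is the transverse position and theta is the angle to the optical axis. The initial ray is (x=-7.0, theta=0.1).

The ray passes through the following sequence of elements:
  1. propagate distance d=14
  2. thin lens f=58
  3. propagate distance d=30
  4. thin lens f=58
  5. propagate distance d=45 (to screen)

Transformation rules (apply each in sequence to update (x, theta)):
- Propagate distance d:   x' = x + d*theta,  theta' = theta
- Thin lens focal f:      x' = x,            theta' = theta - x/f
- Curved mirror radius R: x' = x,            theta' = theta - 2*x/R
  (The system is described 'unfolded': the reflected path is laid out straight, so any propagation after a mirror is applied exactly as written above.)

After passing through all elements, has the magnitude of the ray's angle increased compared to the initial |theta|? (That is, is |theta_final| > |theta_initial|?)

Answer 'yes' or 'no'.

Initial: x=-7.0000 theta=0.1000
After 1 (propagate distance d=14): x=-5.6000 theta=0.1000
After 2 (thin lens f=58): x=-5.6000 theta=57/290 (≈0.1966)
After 3 (propagate distance d=30): x=43/145 (≈0.2966) theta=57/290 (≈0.1966)
After 4 (thin lens f=58): x=43/145 (≈0.2966) theta=161/841 (≈0.1914)
After 5 (propagate distance d=45 (to screen)): x=37472/4205 (≈8.9113) theta=161/841 (≈0.1914)
|theta_initial|=0.1000 |theta_final|=161/841 (≈0.1914) -> increased

Answer: yes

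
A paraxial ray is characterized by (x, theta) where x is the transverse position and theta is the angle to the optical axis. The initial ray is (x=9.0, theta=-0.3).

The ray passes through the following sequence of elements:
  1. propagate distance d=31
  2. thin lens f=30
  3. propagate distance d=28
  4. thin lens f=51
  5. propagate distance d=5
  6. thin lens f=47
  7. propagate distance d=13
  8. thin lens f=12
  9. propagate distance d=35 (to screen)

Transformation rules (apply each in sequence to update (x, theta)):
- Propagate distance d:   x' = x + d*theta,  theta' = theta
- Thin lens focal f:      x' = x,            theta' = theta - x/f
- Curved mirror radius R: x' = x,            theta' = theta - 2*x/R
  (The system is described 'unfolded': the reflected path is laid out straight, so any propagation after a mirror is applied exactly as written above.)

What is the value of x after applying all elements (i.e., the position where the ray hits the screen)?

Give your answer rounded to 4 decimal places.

Answer: 18.0163

Derivation:
Initial: x=9.0000 theta=-0.3000
After 1 (propagate distance d=31): x=-0.3000 theta=-0.3000
After 2 (thin lens f=30): x=-0.3000 theta=-0.2900
After 3 (propagate distance d=28): x=-8.4200 theta=-0.2900
After 4 (thin lens f=51): x=-8.4200 theta=-637/5100 (≈-0.1249)
After 5 (propagate distance d=5): x=-46127/5100 (≈-9.0445) theta=-637/5100 (≈-0.1249)
After 6 (thin lens f=47): x=-46127/5100 (≈-9.0445) theta=1349/19975 (≈0.0675)
After 7 (propagate distance d=13): x=-78301/9588 (≈-8.1666) theta=1349/19975 (≈0.0675)
After 8 (thin lens f=12): x=-78301/9588 (≈-8.1666) theta=2151781/2876400 (≈0.7481)
After 9 (propagate distance d=35 (to screen)): x=609671/33840 (≈18.0163) theta=2151781/2876400 (≈0.7481)
Rounded to 4 decimal places: x = 18.0163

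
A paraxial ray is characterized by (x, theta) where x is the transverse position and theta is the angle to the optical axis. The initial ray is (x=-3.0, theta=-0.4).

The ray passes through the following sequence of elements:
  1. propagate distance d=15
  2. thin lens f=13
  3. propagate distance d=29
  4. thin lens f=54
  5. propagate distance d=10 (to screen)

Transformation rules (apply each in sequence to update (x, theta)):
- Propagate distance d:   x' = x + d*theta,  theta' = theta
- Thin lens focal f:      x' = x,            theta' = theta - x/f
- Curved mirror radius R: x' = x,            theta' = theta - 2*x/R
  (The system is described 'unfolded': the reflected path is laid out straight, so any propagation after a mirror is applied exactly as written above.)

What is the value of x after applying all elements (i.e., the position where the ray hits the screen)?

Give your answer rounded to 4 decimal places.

Answer: 2.4969

Derivation:
Initial: x=-3.0000 theta=-0.4000
After 1 (propagate distance d=15): x=-9.0000 theta=-0.4000
After 2 (thin lens f=13): x=-9.0000 theta=19/65 (≈0.2923)
After 3 (propagate distance d=29): x=-34/65 (≈-0.5231) theta=19/65 (≈0.2923)
After 4 (thin lens f=54): x=-34/65 (≈-0.5231) theta=106/351 (≈0.3020)
After 5 (propagate distance d=10 (to screen)): x=4382/1755 (≈2.4969) theta=106/351 (≈0.3020)
Rounded to 4 decimal places: x = 2.4969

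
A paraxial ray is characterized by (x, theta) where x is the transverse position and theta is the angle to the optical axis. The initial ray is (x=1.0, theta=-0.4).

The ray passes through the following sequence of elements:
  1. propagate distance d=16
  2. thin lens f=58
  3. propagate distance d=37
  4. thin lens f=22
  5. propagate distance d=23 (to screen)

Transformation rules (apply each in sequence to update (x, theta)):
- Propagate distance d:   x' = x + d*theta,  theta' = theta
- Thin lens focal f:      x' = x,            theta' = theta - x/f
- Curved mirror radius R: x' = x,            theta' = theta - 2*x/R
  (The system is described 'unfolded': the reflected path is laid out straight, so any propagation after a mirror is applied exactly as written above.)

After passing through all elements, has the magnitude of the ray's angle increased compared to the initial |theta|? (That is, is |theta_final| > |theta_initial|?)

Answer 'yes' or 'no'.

Answer: yes

Derivation:
Initial: x=1.0000 theta=-0.4000
After 1 (propagate distance d=16): x=-5.4000 theta=-0.4000
After 2 (thin lens f=58): x=-5.4000 theta=-89/290 (≈-0.3069)
After 3 (propagate distance d=37): x=-4859/290 (≈-16.7552) theta=-89/290 (≈-0.3069)
After 4 (thin lens f=22): x=-4859/290 (≈-16.7552) theta=2901/6380 (≈0.4547)
After 5 (propagate distance d=23 (to screen)): x=-8035/1276 (≈-6.2970) theta=2901/6380 (≈0.4547)
|theta_initial|=0.4000 |theta_final|=2901/6380 (≈0.4547) -> increased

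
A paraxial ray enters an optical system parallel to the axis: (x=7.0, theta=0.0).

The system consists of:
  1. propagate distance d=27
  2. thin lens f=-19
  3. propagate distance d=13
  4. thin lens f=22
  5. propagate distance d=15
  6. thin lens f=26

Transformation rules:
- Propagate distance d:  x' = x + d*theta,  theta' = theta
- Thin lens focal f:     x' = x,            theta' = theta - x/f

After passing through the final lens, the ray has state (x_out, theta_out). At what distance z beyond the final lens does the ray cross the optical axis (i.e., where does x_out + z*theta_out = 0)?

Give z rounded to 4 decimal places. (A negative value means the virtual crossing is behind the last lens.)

Answer: 17.6953

Derivation:
Initial: x=7.0000 theta=0.0000
After 1 (propagate distance d=27): x=7.0000 theta=0.0000
After 2 (thin lens f=-19): x=7.0000 theta=7/19 (≈0.3684)
After 3 (propagate distance d=13): x=224/19 (≈11.7895) theta=7/19 (≈0.3684)
After 4 (thin lens f=22): x=224/19 (≈11.7895) theta=-35/209 (≈-0.1675)
After 5 (propagate distance d=15): x=1939/209 (≈9.2775) theta=-35/209 (≈-0.1675)
After 6 (thin lens f=26): x=1939/209 (≈9.2775) theta=-259/494 (≈-0.5243)
z_focus = -x_out/theta_out = -(1939/209)/(-259/494) = 7202/407 ≈ 17.6953
Rounded to 4 decimal places: z = 17.6953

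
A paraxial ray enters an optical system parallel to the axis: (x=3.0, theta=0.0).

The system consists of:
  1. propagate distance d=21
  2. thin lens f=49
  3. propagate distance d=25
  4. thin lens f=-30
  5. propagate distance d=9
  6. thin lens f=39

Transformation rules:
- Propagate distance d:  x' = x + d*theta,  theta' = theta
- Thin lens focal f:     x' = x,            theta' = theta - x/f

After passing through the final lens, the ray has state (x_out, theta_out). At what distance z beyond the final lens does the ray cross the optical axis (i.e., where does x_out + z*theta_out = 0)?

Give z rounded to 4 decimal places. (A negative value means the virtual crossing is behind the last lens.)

Answer: 28.8600

Derivation:
Initial: x=3.0000 theta=0.0000
After 1 (propagate distance d=21): x=3.0000 theta=0.0000
After 2 (thin lens f=49): x=3.0000 theta=-3/49 (≈-0.0612)
After 3 (propagate distance d=25): x=72/49 (≈1.4694) theta=-3/49 (≈-0.0612)
After 4 (thin lens f=-30): x=72/49 (≈1.4694) theta=-3/245 (≈-0.0122)
After 5 (propagate distance d=9): x=333/245 (≈1.3592) theta=-3/245 (≈-0.0122)
After 6 (thin lens f=39): x=333/245 (≈1.3592) theta=-30/637 (≈-0.0471)
z_focus = -x_out/theta_out = -(333/245)/(-30/637) = 28.8600
Rounded to 4 decimal places: z = 28.8600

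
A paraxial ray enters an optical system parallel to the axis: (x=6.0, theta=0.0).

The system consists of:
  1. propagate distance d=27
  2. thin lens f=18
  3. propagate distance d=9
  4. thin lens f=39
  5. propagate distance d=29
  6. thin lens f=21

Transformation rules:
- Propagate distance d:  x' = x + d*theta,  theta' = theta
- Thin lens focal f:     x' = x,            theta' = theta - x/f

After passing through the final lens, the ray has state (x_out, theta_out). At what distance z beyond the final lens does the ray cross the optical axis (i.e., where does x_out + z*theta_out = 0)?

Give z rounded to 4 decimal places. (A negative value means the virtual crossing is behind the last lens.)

Answer: 662.4545

Derivation:
Initial: x=6.0000 theta=0.0000
After 1 (propagate distance d=27): x=6.0000 theta=0.0000
After 2 (thin lens f=18): x=6.0000 theta=-1/3 (≈-0.3333)
After 3 (propagate distance d=9): x=3.0000 theta=-1/3 (≈-0.3333)
After 4 (thin lens f=39): x=3.0000 theta=-16/39 (≈-0.4103)
After 5 (propagate distance d=29): x=-347/39 (≈-8.8974) theta=-16/39 (≈-0.4103)
After 6 (thin lens f=21): x=-347/39 (≈-8.8974) theta=11/819 (≈0.0134)
z_focus = -x_out/theta_out = -(-347/39)/(11/819) = 7287/11 ≈ 662.4545
Rounded to 4 decimal places: z = 662.4545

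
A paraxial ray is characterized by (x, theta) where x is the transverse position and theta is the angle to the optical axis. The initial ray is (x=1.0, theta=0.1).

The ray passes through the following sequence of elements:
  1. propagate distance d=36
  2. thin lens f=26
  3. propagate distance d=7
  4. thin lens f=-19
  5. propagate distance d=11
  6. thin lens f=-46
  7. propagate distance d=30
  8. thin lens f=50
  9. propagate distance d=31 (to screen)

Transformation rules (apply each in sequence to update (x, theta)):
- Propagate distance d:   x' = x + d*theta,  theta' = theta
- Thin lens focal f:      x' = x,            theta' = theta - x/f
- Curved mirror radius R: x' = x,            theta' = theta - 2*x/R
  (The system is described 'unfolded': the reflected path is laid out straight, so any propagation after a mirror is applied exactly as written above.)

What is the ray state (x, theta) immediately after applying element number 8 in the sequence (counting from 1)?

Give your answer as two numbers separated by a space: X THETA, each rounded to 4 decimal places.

Answer: 13.3026 -0.0082

Derivation:
Initial: x=1.0000 theta=0.1000
After 1 (propagate distance d=36): x=4.6000 theta=0.1000
After 2 (thin lens f=26): x=4.6000 theta=-1/13 (≈-0.0769)
After 3 (propagate distance d=7): x=264/65 (≈4.0615) theta=-1/13 (≈-0.0769)
After 4 (thin lens f=-19): x=264/65 (≈4.0615) theta=13/95 (≈0.1368)
After 5 (propagate distance d=11): x=1375/247 (≈5.5668) theta=13/95 (≈0.1368)
After 6 (thin lens f=-46): x=1375/247 (≈5.5668) theta=771/2990 (≈0.2579)
After 7 (propagate distance d=30): x=75572/5681 (≈13.3026) theta=771/2990 (≈0.2579)
After 8 (thin lens f=50): x=75572/5681 (≈13.3026) theta=-179/21850 (≈-0.0082)
Rounded to 4 decimal places: x = 13.3026, theta = -0.0082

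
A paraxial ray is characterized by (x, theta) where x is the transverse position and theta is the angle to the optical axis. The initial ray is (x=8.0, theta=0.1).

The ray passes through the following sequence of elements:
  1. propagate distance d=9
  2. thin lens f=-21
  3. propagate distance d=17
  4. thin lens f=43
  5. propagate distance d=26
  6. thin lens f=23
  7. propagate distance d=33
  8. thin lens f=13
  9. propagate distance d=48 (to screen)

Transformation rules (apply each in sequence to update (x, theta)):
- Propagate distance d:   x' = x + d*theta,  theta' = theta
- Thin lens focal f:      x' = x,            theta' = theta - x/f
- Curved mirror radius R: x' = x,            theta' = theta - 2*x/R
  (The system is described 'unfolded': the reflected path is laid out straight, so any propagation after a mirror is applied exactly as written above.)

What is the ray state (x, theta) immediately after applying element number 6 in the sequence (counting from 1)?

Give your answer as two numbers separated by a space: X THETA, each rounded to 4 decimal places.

Initial: x=8.0000 theta=0.1000
After 1 (propagate distance d=9): x=8.9000 theta=0.1000
After 2 (thin lens f=-21): x=8.9000 theta=11/21 (≈0.5238)
After 3 (propagate distance d=17): x=3739/210 (≈17.8048) theta=11/21 (≈0.5238)
After 4 (thin lens f=43): x=3739/210 (≈17.8048) theta=991/9030 (≈0.1097)
After 5 (propagate distance d=26): x=8883/430 (≈20.6581) theta=991/9030 (≈0.1097)
After 6 (thin lens f=23): x=8883/430 (≈20.6581) theta=-16375/20769 (≈-0.7884)
Rounded to 4 decimal places: x = 20.6581, theta = -0.7884

Answer: 20.6581 -0.7884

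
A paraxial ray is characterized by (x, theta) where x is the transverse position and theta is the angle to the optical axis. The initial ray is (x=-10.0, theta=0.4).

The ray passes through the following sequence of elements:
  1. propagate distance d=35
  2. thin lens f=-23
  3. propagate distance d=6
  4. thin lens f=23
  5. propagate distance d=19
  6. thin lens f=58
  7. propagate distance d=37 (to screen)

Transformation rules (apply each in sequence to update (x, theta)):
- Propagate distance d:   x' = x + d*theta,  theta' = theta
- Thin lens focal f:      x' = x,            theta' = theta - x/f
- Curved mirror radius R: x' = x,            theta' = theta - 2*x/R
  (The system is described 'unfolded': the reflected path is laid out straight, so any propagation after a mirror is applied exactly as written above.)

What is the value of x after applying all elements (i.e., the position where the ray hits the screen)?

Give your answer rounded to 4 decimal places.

Initial: x=-10.0000 theta=0.4000
After 1 (propagate distance d=35): x=4.0000 theta=0.4000
After 2 (thin lens f=-23): x=4.0000 theta=66/115 (≈0.5739)
After 3 (propagate distance d=6): x=856/115 (≈7.4435) theta=66/115 (≈0.5739)
After 4 (thin lens f=23): x=856/115 (≈7.4435) theta=662/2645 (≈0.2503)
After 5 (propagate distance d=19): x=32266/2645 (≈12.1989) theta=662/2645 (≈0.2503)
After 6 (thin lens f=58): x=32266/2645 (≈12.1989) theta=613/15341 (≈0.0400)
After 7 (propagate distance d=37 (to screen)): x=1049119/76705 (≈13.6773) theta=613/15341 (≈0.0400)
Rounded to 4 decimal places: x = 13.6773

Answer: 13.6773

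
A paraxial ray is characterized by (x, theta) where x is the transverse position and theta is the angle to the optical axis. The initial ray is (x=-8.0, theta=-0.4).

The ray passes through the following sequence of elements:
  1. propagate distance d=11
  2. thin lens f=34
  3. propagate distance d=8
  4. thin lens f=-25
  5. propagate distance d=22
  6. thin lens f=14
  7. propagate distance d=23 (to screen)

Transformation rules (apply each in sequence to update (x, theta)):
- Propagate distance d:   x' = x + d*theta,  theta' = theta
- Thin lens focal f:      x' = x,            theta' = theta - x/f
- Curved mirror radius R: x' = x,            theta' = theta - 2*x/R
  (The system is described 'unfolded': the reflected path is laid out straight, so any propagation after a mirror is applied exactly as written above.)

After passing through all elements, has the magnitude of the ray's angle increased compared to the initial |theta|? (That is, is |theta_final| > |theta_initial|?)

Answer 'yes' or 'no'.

Initial: x=-8.0000 theta=-0.4000
After 1 (propagate distance d=11): x=-12.4000 theta=-0.4000
After 2 (thin lens f=34): x=-12.4000 theta=-3/85 (≈-0.0353)
After 3 (propagate distance d=8): x=-1078/85 (≈-12.6824) theta=-3/85 (≈-0.0353)
After 4 (thin lens f=-25): x=-1078/85 (≈-12.6824) theta=-1153/2125 (≈-0.5426)
After 5 (propagate distance d=22): x=-52316/2125 (≈-24.6193) theta=-1153/2125 (≈-0.5426)
After 6 (thin lens f=14): x=-52316/2125 (≈-24.6193) theta=18087/14875 (≈1.2159)
After 7 (propagate distance d=23 (to screen)): x=49789/14875 (≈3.3472) theta=18087/14875 (≈1.2159)
|theta_initial|=0.4000 |theta_final|=18087/14875 (≈1.2159) -> increased

Answer: yes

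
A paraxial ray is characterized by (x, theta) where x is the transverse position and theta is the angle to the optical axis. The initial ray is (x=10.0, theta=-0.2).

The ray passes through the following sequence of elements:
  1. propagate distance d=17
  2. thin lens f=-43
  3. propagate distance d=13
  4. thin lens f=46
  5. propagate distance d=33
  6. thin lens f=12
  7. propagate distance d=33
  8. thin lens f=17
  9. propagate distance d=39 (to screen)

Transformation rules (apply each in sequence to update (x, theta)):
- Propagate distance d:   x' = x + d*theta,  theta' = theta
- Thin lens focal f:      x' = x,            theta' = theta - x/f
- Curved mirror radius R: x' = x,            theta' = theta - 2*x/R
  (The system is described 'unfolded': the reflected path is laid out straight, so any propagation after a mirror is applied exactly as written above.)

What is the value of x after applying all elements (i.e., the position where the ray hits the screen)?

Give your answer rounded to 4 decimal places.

Initial: x=10.0000 theta=-0.2000
After 1 (propagate distance d=17): x=6.6000 theta=-0.2000
After 2 (thin lens f=-43): x=6.6000 theta=-2/43 (≈-0.0465)
After 3 (propagate distance d=13): x=1289/215 (≈5.9953) theta=-2/43 (≈-0.0465)
After 4 (thin lens f=46): x=1289/215 (≈5.9953) theta=-1749/9890 (≈-0.1768)
After 5 (propagate distance d=33): x=1577/9890 (≈0.1595) theta=-1749/9890 (≈-0.1768)
After 6 (thin lens f=12): x=1577/9890 (≈0.1595) theta=-4513/23736 (≈-0.1901)
After 7 (propagate distance d=33): x=-241907/39560 (≈-6.1149) theta=-4513/23736 (≈-0.1901)
After 8 (thin lens f=17): x=-241907/39560 (≈-6.1149) theta=85529/504390 (≈0.1696)
After 9 (propagate distance d=39 (to screen)): x=335089/672520 (≈0.4983) theta=85529/504390 (≈0.1696)
Rounded to 4 decimal places: x = 0.4983

Answer: 0.4983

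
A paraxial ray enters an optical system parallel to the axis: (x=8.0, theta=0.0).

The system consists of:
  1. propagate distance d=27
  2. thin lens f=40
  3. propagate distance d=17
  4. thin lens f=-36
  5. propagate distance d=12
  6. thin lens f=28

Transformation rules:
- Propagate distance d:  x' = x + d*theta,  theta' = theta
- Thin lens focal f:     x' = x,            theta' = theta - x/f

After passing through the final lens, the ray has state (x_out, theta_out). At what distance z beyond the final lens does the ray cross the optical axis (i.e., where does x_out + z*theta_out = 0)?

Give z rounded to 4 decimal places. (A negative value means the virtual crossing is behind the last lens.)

Initial: x=8.0000 theta=0.0000
After 1 (propagate distance d=27): x=8.0000 theta=0.0000
After 2 (thin lens f=40): x=8.0000 theta=-0.2000
After 3 (propagate distance d=17): x=4.6000 theta=-0.2000
After 4 (thin lens f=-36): x=4.6000 theta=-13/180 (≈-0.0722)
After 5 (propagate distance d=12): x=56/15 (≈3.7333) theta=-13/180 (≈-0.0722)
After 6 (thin lens f=28): x=56/15 (≈3.7333) theta=-37/180 (≈-0.2056)
z_focus = -x_out/theta_out = -(56/15)/(-37/180) = 672/37 ≈ 18.1622
Rounded to 4 decimal places: z = 18.1622

Answer: 18.1622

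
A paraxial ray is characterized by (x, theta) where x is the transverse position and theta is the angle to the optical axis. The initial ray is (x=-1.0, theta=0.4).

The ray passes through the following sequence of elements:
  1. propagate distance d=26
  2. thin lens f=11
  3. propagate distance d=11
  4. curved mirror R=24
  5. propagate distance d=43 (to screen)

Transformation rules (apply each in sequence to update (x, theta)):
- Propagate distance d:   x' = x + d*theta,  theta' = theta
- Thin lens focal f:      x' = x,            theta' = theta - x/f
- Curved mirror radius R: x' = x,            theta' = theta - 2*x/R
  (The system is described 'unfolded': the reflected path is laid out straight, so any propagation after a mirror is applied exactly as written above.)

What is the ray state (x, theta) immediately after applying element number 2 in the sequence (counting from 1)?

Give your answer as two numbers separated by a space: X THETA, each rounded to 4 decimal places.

Answer: 9.4000 -0.4545

Derivation:
Initial: x=-1.0000 theta=0.4000
After 1 (propagate distance d=26): x=9.4000 theta=0.4000
After 2 (thin lens f=11): x=9.4000 theta=-5/11 (≈-0.4545)
Rounded to 4 decimal places: x = 9.4000, theta = -0.4545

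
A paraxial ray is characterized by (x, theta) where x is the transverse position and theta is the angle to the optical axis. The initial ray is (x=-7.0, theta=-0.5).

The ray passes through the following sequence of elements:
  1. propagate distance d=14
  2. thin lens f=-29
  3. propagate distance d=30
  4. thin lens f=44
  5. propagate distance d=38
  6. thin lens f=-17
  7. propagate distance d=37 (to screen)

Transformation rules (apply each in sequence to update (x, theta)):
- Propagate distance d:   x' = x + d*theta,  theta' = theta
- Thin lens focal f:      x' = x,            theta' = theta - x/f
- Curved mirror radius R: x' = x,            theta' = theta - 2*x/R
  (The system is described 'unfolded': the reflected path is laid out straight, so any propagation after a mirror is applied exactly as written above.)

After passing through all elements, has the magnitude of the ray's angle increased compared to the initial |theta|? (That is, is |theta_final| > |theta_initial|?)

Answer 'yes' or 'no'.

Initial: x=-7.0000 theta=-0.5000
After 1 (propagate distance d=14): x=-14.0000 theta=-0.5000
After 2 (thin lens f=-29): x=-14.0000 theta=-57/58 (≈-0.9828)
After 3 (propagate distance d=30): x=-1261/29 (≈-43.4828) theta=-57/58 (≈-0.9828)
After 4 (thin lens f=44): x=-1261/29 (≈-43.4828) theta=7/1276 (≈0.0055)
After 5 (propagate distance d=38): x=-27609/638 (≈-43.2743) theta=7/1276 (≈0.0055)
After 6 (thin lens f=-17): x=-27609/638 (≈-43.2743) theta=-5009/1972 (≈-2.5401)
After 7 (propagate distance d=37 (to screen)): x=-2977369/21692 (≈-137.2565) theta=-5009/1972 (≈-2.5401)
|theta_initial|=0.5000 |theta_final|=5009/1972 (≈2.5401) -> increased

Answer: yes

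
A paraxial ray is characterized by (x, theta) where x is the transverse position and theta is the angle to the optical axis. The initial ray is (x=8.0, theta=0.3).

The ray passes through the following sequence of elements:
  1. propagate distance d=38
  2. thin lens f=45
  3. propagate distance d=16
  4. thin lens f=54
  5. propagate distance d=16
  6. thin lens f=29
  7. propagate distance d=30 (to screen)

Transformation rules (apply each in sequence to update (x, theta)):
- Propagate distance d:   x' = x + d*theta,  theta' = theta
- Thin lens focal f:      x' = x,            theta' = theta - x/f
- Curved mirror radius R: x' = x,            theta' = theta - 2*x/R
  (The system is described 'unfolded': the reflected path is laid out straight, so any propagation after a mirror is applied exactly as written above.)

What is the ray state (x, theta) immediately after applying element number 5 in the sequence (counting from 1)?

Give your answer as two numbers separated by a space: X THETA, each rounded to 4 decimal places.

Answer: 10.0779 -0.4515

Derivation:
Initial: x=8.0000 theta=0.3000
After 1 (propagate distance d=38): x=19.4000 theta=0.3000
After 2 (thin lens f=45): x=19.4000 theta=-59/450 (≈-0.1311)
After 3 (propagate distance d=16): x=3893/225 (≈17.3022) theta=-59/450 (≈-0.1311)
After 4 (thin lens f=54): x=3893/225 (≈17.3022) theta=-2743/6075 (≈-0.4515)
After 5 (propagate distance d=16): x=61223/6075 (≈10.0779) theta=-2743/6075 (≈-0.4515)
Rounded to 4 decimal places: x = 10.0779, theta = -0.4515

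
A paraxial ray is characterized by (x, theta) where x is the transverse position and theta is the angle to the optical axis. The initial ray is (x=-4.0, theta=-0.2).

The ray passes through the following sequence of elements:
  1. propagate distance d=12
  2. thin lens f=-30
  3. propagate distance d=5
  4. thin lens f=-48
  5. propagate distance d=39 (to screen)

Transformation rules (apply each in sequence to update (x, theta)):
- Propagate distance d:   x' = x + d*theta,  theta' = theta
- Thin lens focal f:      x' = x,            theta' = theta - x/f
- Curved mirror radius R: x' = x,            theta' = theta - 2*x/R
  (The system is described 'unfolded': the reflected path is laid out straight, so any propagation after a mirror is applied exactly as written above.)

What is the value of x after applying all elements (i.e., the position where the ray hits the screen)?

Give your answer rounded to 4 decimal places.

Initial: x=-4.0000 theta=-0.2000
After 1 (propagate distance d=12): x=-6.4000 theta=-0.2000
After 2 (thin lens f=-30): x=-6.4000 theta=-31/75 (≈-0.4133)
After 3 (propagate distance d=5): x=-127/15 (≈-8.4667) theta=-31/75 (≈-0.4133)
After 4 (thin lens f=-48): x=-127/15 (≈-8.4667) theta=-2123/3600 (≈-0.5897)
After 5 (propagate distance d=39 (to screen)): x=-37759/1200 (≈-31.4658) theta=-2123/3600 (≈-0.5897)
Rounded to 4 decimal places: x = -31.4658

Answer: -31.4658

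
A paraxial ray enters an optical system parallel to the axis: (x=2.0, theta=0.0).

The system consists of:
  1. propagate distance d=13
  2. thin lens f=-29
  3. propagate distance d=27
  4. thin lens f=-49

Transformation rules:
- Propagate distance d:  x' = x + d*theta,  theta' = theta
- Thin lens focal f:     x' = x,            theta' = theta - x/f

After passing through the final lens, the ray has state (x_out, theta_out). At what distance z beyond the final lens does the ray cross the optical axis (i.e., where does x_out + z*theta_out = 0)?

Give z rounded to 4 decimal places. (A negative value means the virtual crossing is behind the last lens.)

Answer: -26.1333

Derivation:
Initial: x=2.0000 theta=0.0000
After 1 (propagate distance d=13): x=2.0000 theta=0.0000
After 2 (thin lens f=-29): x=2.0000 theta=2/29 (≈0.0690)
After 3 (propagate distance d=27): x=112/29 (≈3.8621) theta=2/29 (≈0.0690)
After 4 (thin lens f=-49): x=112/29 (≈3.8621) theta=30/203 (≈0.1478)
z_focus = -x_out/theta_out = -(112/29)/(30/203) = -392/15 ≈ -26.1333
Rounded to 4 decimal places: z = -26.1333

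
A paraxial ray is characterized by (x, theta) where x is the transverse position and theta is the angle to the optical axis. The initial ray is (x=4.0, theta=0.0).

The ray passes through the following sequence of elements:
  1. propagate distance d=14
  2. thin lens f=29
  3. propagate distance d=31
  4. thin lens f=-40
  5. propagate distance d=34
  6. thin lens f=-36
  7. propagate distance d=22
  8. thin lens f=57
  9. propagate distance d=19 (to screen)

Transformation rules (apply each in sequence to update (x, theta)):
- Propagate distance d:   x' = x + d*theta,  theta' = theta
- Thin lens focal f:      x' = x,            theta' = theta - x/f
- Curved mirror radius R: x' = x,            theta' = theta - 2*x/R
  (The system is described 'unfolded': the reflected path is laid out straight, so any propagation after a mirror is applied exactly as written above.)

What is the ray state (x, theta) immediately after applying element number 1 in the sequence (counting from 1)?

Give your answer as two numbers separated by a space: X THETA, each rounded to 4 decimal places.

Answer: 4.0000 0.0000

Derivation:
Initial: x=4.0000 theta=0.0000
After 1 (propagate distance d=14): x=4.0000 theta=0.0000
Rounded to 4 decimal places: x = 4.0000, theta = 0.0000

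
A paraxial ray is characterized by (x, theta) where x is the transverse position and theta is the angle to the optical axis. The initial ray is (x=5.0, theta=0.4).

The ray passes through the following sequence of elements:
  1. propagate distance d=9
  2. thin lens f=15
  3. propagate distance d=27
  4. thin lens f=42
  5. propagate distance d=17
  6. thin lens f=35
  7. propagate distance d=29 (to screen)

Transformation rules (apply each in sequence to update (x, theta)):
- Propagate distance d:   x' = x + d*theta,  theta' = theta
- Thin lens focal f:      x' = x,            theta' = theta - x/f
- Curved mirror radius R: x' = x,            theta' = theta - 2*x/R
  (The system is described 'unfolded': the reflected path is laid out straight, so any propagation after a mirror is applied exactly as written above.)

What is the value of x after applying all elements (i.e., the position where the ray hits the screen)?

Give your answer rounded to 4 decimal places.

Initial: x=5.0000 theta=0.4000
After 1 (propagate distance d=9): x=8.6000 theta=0.4000
After 2 (thin lens f=15): x=8.6000 theta=-13/75 (≈-0.1733)
After 3 (propagate distance d=27): x=3.9200 theta=-13/75 (≈-0.1733)
After 4 (thin lens f=42): x=3.9200 theta=-4/15 (≈-0.2667)
After 5 (propagate distance d=17): x=-46/75 (≈-0.6133) theta=-4/15 (≈-0.2667)
After 6 (thin lens f=35): x=-46/75 (≈-0.6133) theta=-218/875 (≈-0.2491)
After 7 (propagate distance d=29 (to screen)): x=-20576/2625 (≈-7.8385) theta=-218/875 (≈-0.2491)
Rounded to 4 decimal places: x = -7.8385

Answer: -7.8385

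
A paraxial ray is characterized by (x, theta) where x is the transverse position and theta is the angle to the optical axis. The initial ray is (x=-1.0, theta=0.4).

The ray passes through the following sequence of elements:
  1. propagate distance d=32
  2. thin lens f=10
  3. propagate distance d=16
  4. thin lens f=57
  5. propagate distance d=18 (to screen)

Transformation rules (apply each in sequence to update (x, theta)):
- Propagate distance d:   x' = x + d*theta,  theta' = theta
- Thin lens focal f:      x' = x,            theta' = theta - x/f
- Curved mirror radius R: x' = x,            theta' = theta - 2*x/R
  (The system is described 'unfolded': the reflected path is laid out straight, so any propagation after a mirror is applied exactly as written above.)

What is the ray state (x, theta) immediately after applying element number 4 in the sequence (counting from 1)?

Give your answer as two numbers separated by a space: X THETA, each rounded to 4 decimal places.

Answer: -0.6800 -0.7681

Derivation:
Initial: x=-1.0000 theta=0.4000
After 1 (propagate distance d=32): x=11.8000 theta=0.4000
After 2 (thin lens f=10): x=11.8000 theta=-0.7800
After 3 (propagate distance d=16): x=-0.6800 theta=-0.7800
After 4 (thin lens f=57): x=-0.6800 theta=-2189/2850 (≈-0.7681)
Rounded to 4 decimal places: x = -0.6800, theta = -0.7681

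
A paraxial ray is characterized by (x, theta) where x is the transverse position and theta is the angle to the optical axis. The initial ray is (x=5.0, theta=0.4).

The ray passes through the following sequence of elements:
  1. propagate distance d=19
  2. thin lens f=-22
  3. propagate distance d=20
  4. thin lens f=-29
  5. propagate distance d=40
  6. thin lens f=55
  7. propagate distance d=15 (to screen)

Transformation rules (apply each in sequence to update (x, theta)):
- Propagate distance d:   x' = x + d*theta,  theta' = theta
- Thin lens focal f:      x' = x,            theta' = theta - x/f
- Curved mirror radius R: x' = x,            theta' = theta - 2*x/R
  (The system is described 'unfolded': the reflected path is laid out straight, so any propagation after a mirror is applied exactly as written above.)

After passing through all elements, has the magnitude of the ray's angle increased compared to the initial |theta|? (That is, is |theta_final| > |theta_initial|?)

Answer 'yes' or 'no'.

Answer: no

Derivation:
Initial: x=5.0000 theta=0.4000
After 1 (propagate distance d=19): x=12.6000 theta=0.4000
After 2 (thin lens f=-22): x=12.6000 theta=107/110 (≈0.9727)
After 3 (propagate distance d=20): x=1763/55 (≈32.0545) theta=107/110 (≈0.9727)
After 4 (thin lens f=-29): x=1763/55 (≈32.0545) theta=6629/3190 (≈2.0781)
After 5 (propagate distance d=40): x=183707/1595 (≈115.1768) theta=6629/3190 (≈2.0781)
After 6 (thin lens f=55): x=183707/1595 (≈115.1768) theta=-2819/175450 (≈-0.0161)
After 7 (propagate distance d=15 (to screen)): x=4033097/35090 (≈114.9358) theta=-2819/175450 (≈-0.0161)
|theta_initial|=0.4000 |theta_final|=2819/175450 (≈0.0161) -> not increased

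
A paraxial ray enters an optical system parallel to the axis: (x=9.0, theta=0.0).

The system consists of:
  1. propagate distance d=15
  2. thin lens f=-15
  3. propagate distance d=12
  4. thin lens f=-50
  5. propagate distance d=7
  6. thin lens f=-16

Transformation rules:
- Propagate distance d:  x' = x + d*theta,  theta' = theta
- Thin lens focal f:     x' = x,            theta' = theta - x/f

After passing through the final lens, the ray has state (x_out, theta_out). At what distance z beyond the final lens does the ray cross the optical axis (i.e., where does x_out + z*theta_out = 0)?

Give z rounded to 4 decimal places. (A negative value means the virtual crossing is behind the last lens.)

Initial: x=9.0000 theta=0.0000
After 1 (propagate distance d=15): x=9.0000 theta=0.0000
After 2 (thin lens f=-15): x=9.0000 theta=0.6000
After 3 (propagate distance d=12): x=16.2000 theta=0.6000
After 4 (thin lens f=-50): x=16.2000 theta=0.9240
After 5 (propagate distance d=7): x=22.6680 theta=0.9240
After 6 (thin lens f=-16): x=22.6680 theta=9363/4000 (≈2.3408)
z_focus = -x_out/theta_out = -(22.6680)/(9363/4000) = -30224/3121 ≈ -9.6841
Rounded to 4 decimal places: z = -9.6841

Answer: -9.6841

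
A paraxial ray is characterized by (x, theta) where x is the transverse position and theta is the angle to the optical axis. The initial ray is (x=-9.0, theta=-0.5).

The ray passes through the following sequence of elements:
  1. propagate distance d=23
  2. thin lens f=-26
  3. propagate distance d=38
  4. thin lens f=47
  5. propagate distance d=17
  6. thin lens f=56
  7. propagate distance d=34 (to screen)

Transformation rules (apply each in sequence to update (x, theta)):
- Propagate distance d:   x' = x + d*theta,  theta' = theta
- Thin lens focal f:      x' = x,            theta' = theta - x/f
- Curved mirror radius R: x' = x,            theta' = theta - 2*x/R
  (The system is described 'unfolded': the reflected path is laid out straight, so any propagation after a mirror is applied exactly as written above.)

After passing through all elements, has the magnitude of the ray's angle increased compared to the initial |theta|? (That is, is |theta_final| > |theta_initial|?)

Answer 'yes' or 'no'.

Answer: yes

Derivation:
Initial: x=-9.0000 theta=-0.5000
After 1 (propagate distance d=23): x=-20.5000 theta=-0.5000
After 2 (thin lens f=-26): x=-20.5000 theta=-67/52 (≈-1.2885)
After 3 (propagate distance d=38): x=-903/13 (≈-69.4615) theta=-67/52 (≈-1.2885)
After 4 (thin lens f=47): x=-903/13 (≈-69.4615) theta=463/2444 (≈0.1894)
After 5 (propagate distance d=17): x=-161893/2444 (≈-66.2410) theta=463/2444 (≈0.1894)
After 6 (thin lens f=56): x=-161893/2444 (≈-66.2410) theta=187821/136864 (≈1.3723)
After 7 (propagate distance d=34 (to screen)): x=-1340047/68432 (≈-19.5822) theta=187821/136864 (≈1.3723)
|theta_initial|=0.5000 |theta_final|=187821/136864 (≈1.3723) -> increased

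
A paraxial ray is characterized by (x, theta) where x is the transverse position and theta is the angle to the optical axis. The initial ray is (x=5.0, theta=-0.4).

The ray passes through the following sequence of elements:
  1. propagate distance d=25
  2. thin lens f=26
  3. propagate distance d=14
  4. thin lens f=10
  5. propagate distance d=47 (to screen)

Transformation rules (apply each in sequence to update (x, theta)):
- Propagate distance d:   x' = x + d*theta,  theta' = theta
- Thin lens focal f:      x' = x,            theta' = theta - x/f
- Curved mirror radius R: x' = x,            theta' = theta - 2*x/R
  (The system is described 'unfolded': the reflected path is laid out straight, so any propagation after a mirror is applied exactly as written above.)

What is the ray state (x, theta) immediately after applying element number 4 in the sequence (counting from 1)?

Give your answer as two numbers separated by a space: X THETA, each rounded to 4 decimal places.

Answer: -7.9077 0.5831

Derivation:
Initial: x=5.0000 theta=-0.4000
After 1 (propagate distance d=25): x=-5.0000 theta=-0.4000
After 2 (thin lens f=26): x=-5.0000 theta=-27/130 (≈-0.2077)
After 3 (propagate distance d=14): x=-514/65 (≈-7.9077) theta=-27/130 (≈-0.2077)
After 4 (thin lens f=10): x=-514/65 (≈-7.9077) theta=379/650 (≈0.5831)
Rounded to 4 decimal places: x = -7.9077, theta = 0.5831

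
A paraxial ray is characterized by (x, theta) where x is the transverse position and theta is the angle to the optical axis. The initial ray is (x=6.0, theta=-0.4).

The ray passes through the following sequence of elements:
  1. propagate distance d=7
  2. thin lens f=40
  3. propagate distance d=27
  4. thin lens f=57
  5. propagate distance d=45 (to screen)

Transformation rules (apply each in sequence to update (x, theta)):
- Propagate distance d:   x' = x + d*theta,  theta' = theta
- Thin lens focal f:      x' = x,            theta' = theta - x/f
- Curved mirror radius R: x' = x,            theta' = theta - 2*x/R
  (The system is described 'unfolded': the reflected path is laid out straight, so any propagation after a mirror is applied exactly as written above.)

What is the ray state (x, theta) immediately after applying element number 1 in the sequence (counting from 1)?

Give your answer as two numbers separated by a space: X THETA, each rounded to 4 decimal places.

Initial: x=6.0000 theta=-0.4000
After 1 (propagate distance d=7): x=3.2000 theta=-0.4000
Rounded to 4 decimal places: x = 3.2000, theta = -0.4000

Answer: 3.2000 -0.4000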